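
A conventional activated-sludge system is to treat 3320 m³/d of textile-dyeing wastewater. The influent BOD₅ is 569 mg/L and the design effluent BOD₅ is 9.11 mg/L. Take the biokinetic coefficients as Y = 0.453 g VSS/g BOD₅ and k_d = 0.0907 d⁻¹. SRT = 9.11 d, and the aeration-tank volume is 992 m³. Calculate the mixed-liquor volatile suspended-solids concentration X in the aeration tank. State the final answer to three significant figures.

X ≈ 4230 mg/L

X = Y·Q·ΔS·θ_c / [V·(1 + k_d θ_c)] = 0.453 × 3320 × (569 − 9.11) × 9.11 / [992 × (1 + 0.0907 × 9.11)] = 4234 mg/L.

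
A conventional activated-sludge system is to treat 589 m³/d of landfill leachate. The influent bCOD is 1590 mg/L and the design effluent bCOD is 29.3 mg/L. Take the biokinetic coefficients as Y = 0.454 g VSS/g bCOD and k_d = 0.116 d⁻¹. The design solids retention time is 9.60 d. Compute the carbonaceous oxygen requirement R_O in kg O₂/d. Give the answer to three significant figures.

Y_obs = Y / (1 + k_d θ_c) = 0.454 / (1 + 0.116 × 9.60) = 0.454 / 2.114 = 0.2148.
Mass of bCOD removed per day: Q(S₀ − S) = 589 × 1561 g/m³ = 919.3 kg/d.
Biomass synthesised: P_X = Y_obs × 919.3 = 197.5 kg VSS/d.
Carbonaceous O₂ demand = substrate oxidised − cell-mass equivalent = 919.3 − 1.42 × 197.5 = 638.9 kg O₂/d.

R_O ≈ 639 kg O₂/d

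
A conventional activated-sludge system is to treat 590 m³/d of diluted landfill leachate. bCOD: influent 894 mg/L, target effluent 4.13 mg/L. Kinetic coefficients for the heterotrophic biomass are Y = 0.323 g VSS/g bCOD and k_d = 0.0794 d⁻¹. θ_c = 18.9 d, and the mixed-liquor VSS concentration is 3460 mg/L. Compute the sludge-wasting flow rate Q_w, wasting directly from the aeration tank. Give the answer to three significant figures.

Q_w ≈ 19.6 m³/d

Rearranging the biomass balance for a CMAS with decay, V = Y·Q·ΔS·θ_c / [X·(1+k_d θ_c)] = 0.323 × 590 × (894 − 4.13) × 18.9 / [3460 × (1 + 0.0794 × 18.9)] = 3.21×10^6 / 8652 = 370.4 m³.
For wasting at MLVSS concentration, Q_w = V/θ_c = 370.4/18.9 = 19.60 m³/d.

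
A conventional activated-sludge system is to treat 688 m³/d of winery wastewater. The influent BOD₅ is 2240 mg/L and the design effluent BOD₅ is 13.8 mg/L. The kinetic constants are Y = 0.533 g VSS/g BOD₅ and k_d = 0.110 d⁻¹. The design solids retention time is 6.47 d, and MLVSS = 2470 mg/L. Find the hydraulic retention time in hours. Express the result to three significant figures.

From the SRT design equation V = Y Q (S₀−S) θ_c / [X (1 + k_d θ_c)] = 0.533 × 688 × (2240 − 13.8) × 6.47 / [2470 × (1 + 0.110 × 6.47)] = 5.28×10^6 / 4228 = 1249 m³.
HRT = V/Q = 1249 m³ / 688 m³·d⁻¹ = 1.816 d × 24 = 43.58 h.

τ ≈ 43.6 h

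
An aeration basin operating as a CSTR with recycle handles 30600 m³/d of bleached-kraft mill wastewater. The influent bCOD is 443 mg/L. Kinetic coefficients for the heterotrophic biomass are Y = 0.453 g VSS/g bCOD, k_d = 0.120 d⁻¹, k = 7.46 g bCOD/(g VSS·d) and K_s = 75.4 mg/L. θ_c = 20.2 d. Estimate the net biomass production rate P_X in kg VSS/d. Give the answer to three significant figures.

P_X ≈ 1780 kg VSS/d

Effluent substrate depends only on kinetics and SRT: S = K_s(1 + k_d θ_c) / [θ_c(Yk − k_d) − 1] = 75.4 × (1 + 0.120 × 20.2) / [20.2 × (0.453 × 7.46 − 0.120) − 1] = 258.2 / 64.84 = 3.982 mg/L.
Y_obs = Y / (1 + k_d θ_c) = 0.453 / (1 + 0.120 × 20.2) = 0.453 / 3.424 = 0.1323.
ΔS = 443 − 3.98 = 439.0 mg/L, so the substrate removal rate is 30600 × 439.0/1000 = 13434 kg bCOD/d.
So the net sludge growth is P_X = 0.1323 × 13434 = 1777 kg VSS/d.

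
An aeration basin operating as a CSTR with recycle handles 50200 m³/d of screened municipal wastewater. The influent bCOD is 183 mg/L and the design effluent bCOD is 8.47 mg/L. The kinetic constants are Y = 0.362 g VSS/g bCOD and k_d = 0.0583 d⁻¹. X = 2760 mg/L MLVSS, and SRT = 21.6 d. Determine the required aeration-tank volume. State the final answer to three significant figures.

Rearranging the biomass balance for a CMAS with decay, V = Y·Q·ΔS·θ_c / [X·(1+k_d θ_c)] = 0.362 × 50200 × (183 − 8.47) × 21.6 / [2760 × (1 + 0.0583 × 21.6)] = 6.85×10^7 / 6236 = 10986 m³.

V ≈ 11000 m³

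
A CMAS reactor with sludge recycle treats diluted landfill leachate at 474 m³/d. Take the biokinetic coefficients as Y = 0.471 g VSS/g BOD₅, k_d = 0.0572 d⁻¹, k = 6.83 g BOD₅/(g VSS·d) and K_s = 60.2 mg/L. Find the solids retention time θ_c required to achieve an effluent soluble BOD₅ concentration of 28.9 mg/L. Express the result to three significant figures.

θ_c ≈ 1.01 d

From 1/θ_c = Y·k·S/(K_s + S) − k_d: Y·k·S/(K_s+S) = 0.471 × 6.83 × 28.9 / (60.2 + 28.9) = 1.043 d⁻¹.
1/θ_c = 1.043 − 0.0572 = 0.9862 d⁻¹, so θ_c = 1.014 d.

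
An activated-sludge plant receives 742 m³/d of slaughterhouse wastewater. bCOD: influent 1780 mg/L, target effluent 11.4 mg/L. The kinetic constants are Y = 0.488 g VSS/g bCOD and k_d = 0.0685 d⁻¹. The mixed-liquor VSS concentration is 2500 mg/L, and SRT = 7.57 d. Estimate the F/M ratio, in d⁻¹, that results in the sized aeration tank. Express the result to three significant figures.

F/M ≈ 0.414 d⁻¹

Steady-state biomass mass balance: V·X·(1 + k_d·θ_c) = Y·Q·(S₀ − S)·θ_c, so V = 0.488 × 742 × (1780 − 11.4) × 7.57 / [2500 × (1 + 0.0685 × 7.57)] = 4.85×10^6 / 3796 = 1277 m³.
Food-to-microorganism ratio F/M = Q S₀ / (V X) = 742 × 1780 / (1277 × 2500) = 0.4137 d⁻¹.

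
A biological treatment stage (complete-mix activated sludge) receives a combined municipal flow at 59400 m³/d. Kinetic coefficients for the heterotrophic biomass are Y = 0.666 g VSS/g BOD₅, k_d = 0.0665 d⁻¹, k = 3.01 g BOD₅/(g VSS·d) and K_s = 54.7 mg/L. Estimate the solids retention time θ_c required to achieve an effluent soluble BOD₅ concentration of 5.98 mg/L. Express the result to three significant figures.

θ_c ≈ 7.63 d

At the target effluent, Y k S/(K_s+S) = 0.666×3.01×5.98/60.68 = 0.1976 d⁻¹.
1/θ_c = 0.1976 − 0.0665 = 0.1311 d⁻¹, so θ_c = 7.630 d.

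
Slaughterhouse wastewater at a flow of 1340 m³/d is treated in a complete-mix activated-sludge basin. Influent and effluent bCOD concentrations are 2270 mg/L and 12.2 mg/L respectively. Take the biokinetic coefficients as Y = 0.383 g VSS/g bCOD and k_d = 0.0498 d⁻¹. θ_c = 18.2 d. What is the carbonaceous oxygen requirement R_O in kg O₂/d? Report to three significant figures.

R_O ≈ 2160 kg O₂/d

Observed yield with endogenous decay: Y_obs = Y / (1 + k_d·θ_c) = 0.383 / (1 + 0.0498 × 18.2) = 0.383 / 1.906 = 0.2009 g VSS/g bCOD.
ΔS = 2270 − 12.2 = 2258 mg/L, so the substrate removal rate is 1340 × 2258/1000 = 3025 kg bCOD/d.
P_X = Y_obs·Q·(S₀ − S) = 0.2009 × 3025 = 607.8 kg VSS/d.
R_O = Q·ΔS − 1.42 P_X = 3025 − 863.1 = 2162 kg O₂/d.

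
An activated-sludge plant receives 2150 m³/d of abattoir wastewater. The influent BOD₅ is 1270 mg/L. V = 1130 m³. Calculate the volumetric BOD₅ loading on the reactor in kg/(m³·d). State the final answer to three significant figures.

Volumetric loading L_v = Q·S₀ / V = 2150 × 1270 g/m³ / 1130 m³ = 2416 g/(m³·d) = 2.416 kg BOD₅/(m³·d).

L_v ≈ 2.42 kg BOD₅/(m³·d)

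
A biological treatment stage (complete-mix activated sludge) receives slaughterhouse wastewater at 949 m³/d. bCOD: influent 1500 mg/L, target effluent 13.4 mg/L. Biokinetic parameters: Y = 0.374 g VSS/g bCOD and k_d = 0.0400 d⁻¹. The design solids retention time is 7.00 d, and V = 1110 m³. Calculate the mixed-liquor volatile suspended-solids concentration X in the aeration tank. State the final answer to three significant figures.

X ≈ 2600 mg/L

From V·X·(1 + k_d·θ_c) = Y·Q·(S₀ − S)·θ_c: X = 0.374 × 949 × (1500 − 13.4) × 7.00 / [1110 × (1 + 0.0400 × 7.00)] = 2600 mg/L.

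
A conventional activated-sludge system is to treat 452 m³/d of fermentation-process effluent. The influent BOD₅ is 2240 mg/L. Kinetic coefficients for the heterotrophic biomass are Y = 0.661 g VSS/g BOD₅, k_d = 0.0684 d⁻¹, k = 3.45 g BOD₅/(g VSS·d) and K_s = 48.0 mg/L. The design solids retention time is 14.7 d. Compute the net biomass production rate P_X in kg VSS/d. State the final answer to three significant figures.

P_X ≈ 333 kg VSS/d

For a completely mixed reactor with recycle the Lawrence–McCarty relation gives S = K_s·(1 + k_d·θ_c) / [θ_c·(Y·k − k_d) − 1] = 48.0 × (1 + 0.0684 × 14.7) / [14.7 × (0.661 × 3.45 − 0.0684) − 1] = 96.26 / 31.52 = 3.054 mg/L.
Y_obs = Y / (1 + k_d θ_c) = 0.661 / (1 + 0.0684 × 14.7) = 0.661 / 2.005 = 0.3296.
ΔS = 2240 − 3.05 = 2237 mg/L, so the substrate removal rate is 452 × 2237/1000 = 1011 kg BOD₅/d.
So the net sludge growth is P_X = 0.3296 × 1011 = 333.3 kg VSS/d.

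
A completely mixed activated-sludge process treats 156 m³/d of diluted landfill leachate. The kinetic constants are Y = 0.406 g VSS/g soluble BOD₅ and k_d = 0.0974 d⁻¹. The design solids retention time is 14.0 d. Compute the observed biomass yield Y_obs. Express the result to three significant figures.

Correct the yield for decay: Y_obs = Y/(1 + k_d θ_c) = 0.406 / (1 + 0.0974 × 14.0) = 0.406 / 2.364 = 0.1718.

Y_obs ≈ 0.172 g VSS/g soluble BOD₅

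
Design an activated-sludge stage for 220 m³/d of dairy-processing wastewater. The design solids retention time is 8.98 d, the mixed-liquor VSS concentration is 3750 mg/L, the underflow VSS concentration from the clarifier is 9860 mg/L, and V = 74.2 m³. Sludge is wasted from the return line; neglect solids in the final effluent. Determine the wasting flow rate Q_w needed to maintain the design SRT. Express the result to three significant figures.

Q_w = (V·X)/(θ_c X_r) = 74.20 × 3750 / (8.98 × 9860) = 3.143 m³/d.

Q_w ≈ 3.14 m³/d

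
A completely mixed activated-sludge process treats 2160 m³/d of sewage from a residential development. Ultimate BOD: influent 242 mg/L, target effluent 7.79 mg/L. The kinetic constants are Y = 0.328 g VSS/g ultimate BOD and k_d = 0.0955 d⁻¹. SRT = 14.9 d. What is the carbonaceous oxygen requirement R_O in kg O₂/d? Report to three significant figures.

R_O ≈ 409 kg O₂/d

Correct the yield for decay: Y_obs = Y/(1 + k_d θ_c) = 0.328 / (1 + 0.0955 × 14.9) = 0.328 / 2.423 = 0.1354.
Q·(S₀ − S) = 2160 × (242 − 7.79) × 10⁻³ = 505.9 kg/d removed.
P_X = Y_obs·Q·(S₀ − S) = 0.1354 × 505.9 = 68.48 kg VSS/d.
Carbonaceous O₂ demand = substrate oxidised − cell-mass equivalent = 505.9 − 1.42 × 68.48 = 408.6 kg O₂/d.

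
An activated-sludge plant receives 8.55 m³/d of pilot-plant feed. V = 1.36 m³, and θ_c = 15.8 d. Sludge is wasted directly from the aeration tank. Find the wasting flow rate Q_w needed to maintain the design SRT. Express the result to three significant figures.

Wasting from the aeration tank: Q_w = V / θ_c = 1.360 / 15.8 = 0.08608 m³/d.

Q_w ≈ 0.0861 m³/d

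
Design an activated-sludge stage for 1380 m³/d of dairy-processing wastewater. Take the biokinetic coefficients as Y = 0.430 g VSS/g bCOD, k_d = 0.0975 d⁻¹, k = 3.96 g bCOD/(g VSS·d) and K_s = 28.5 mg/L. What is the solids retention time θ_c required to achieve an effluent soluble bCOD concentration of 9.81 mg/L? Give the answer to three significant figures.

θ_c ≈ 2.95 d

From 1/θ_c = Y·k·S/(K_s + S) − k_d: Y·k·S/(K_s+S) = 0.430 × 3.96 × 9.81 / (28.5 + 9.81) = 0.4360 d⁻¹.
1/θ_c = 0.4360 − 0.0975 = 0.3385 d⁻¹, so θ_c = 2.954 d.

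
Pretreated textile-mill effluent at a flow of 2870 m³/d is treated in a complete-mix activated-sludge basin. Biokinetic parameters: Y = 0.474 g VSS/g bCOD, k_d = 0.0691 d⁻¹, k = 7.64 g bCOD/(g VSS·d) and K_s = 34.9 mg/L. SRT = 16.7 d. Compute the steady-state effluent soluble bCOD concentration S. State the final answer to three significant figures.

Effluent substrate depends only on kinetics and SRT: S = K_s(1 + k_d θ_c) / [θ_c(Yk − k_d) − 1] = 34.9 × (1 + 0.0691 × 16.7) / [16.7 × (0.474 × 7.64 − 0.0691) − 1] = 75.17 / 58.32 = 1.289 mg/L.

S ≈ 1.29 mg/L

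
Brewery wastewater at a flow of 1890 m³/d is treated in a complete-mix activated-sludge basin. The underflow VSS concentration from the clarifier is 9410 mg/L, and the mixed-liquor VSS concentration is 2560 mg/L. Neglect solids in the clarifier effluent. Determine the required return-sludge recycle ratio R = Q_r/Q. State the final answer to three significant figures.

R ≈ 0.374

R = Q_r/Q = X/(X_r − X) = 2560 / (9410 − 2560) = 0.3737.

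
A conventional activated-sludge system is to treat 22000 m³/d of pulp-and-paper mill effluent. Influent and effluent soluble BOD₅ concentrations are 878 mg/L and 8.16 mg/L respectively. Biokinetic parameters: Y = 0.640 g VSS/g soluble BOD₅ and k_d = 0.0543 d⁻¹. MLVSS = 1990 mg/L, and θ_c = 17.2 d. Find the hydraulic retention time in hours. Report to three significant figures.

Rearranging the biomass balance for a CMAS with decay, V = Y·Q·ΔS·θ_c / [X·(1+k_d θ_c)] = 0.640 × 22000 × (878 − 8.16) × 17.2 / [1990 × (1 + 0.0543 × 17.2)] = 2.11×10^8 / 3849 = 54736 m³.
Hydraulic retention time τ = V/Q = 54736 / 22000 = 2.488 d = 59.71 h.

τ ≈ 59.7 h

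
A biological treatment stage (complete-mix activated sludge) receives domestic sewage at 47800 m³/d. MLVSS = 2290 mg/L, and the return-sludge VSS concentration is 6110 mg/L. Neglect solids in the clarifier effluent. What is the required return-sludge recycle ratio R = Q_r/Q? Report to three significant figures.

R ≈ 0.599

Solids balance on the clarifier gives (1+R)X = R·X_r, so R = X/(X_r − X) = 2290 / (6110 − 2290) = 0.5995.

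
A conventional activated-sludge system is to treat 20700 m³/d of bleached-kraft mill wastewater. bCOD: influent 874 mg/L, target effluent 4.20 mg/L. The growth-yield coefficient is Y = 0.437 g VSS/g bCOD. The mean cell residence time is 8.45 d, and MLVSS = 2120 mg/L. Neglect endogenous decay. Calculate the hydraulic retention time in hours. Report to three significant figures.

τ ≈ 36.4 h

V·X = Y·Q·ΔS·θ_c gives V = 0.437 × 20700 × (874 − 4.20) × 8.45 / 2120 = 31361 m³.
Hydraulic retention time τ = V/Q = 31361 / 20700 = 1.515 d = 36.36 h.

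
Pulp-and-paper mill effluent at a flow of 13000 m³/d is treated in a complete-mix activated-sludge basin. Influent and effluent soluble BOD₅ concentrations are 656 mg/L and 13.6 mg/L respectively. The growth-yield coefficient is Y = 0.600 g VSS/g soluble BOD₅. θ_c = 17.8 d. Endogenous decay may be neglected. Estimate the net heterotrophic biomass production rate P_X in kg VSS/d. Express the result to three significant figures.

With endogenous decay neglected, the observed yield equals the true yield: Y_obs = Y = 0.600 g VSS/g soluble BOD₅.
ΔS = 656 − 13.6 = 642.4 mg/L, so the substrate removal rate is 13000 × 642.4/1000 = 8351 kg soluble BOD₅/d.
Biomass produced: P_X = Y_obs·Q·ΔS = 0.6000 × 8351 ≈ 5011 kg VSS/d.

P_X ≈ 5010 kg VSS/d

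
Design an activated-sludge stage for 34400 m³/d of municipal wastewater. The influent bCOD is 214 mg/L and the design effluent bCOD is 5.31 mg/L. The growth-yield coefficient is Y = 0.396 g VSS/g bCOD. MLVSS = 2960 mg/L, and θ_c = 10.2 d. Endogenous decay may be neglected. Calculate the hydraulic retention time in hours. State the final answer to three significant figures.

Biomass mass balance (decay neglected): V·X = Y·Q·(S₀ − S)·θ_c, so V = 0.396 × 34400 × (214 − 5.31) × 10.2 / 2960 = 9796 m³.
HRT = V/Q = 9796 m³ / 34400 m³·d⁻¹ = 0.2848 d × 24 = 6.835 h.

τ ≈ 6.83 h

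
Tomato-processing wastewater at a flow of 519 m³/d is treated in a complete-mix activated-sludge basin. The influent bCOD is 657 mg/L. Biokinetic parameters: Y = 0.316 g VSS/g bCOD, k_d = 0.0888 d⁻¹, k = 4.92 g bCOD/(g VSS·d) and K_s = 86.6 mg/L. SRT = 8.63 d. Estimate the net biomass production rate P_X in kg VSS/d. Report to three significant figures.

P_X ≈ 59.8 kg VSS/d

Effluent substrate depends only on kinetics and SRT: S = K_s(1 + k_d θ_c) / [θ_c(Yk − k_d) − 1] = 86.6 × (1 + 0.0888 × 8.63) / [8.63 × (0.316 × 4.92 − 0.0888) − 1] = 153.0 / 11.65 = 13.13 mg/L.
Observed yield with endogenous decay: Y_obs = Y / (1 + k_d·θ_c) = 0.316 / (1 + 0.0888 × 8.63) = 0.316 / 1.766 = 0.1789 g VSS/g bCOD.
Mass of bCOD removed per day: Q(S₀ − S) = 519 × 643.9 g/m³ = 334.2 kg/d.
P_X = Y_obs · Q(S₀ − S) = 0.1789 × 334.2 = 59.79 kg VSS/d.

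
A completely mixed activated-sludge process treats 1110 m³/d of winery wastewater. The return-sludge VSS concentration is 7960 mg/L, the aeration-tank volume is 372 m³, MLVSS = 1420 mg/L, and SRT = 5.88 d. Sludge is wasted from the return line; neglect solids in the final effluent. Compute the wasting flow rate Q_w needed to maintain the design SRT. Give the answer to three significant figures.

Wasting from the return line (neglecting effluent solids): Q_w = V·X / (θ_c·X_r) = 372.0 × 1420 / (5.88 × 7960) = 11.29 m³/d.

Q_w ≈ 11.3 m³/d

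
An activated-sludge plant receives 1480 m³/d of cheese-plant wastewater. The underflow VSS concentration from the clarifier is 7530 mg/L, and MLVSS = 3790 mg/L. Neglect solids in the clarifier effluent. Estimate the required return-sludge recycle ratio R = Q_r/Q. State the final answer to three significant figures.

R = Q_r/Q = X/(X_r − X) = 3790 / (7530 − 3790) = 1.013.

R ≈ 1.01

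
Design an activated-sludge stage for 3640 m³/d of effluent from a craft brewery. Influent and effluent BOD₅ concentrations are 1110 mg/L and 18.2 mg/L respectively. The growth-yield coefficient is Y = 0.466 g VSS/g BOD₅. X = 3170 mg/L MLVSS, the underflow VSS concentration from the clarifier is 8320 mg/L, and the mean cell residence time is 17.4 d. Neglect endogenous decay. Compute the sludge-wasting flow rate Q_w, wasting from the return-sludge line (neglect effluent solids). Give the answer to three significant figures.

Q_w ≈ 223 m³/d

With k_d = 0 the design equation reduces to V = Y Q (S₀−S) θ_c / X = 0.466 × 3640 × (1110 − 18.2) × 17.4 / 3170 = 10165 m³.
Q_w = (V·X)/(θ_c X_r) = 10165 × 3170 / (17.4 × 8320) = 222.6 m³/d.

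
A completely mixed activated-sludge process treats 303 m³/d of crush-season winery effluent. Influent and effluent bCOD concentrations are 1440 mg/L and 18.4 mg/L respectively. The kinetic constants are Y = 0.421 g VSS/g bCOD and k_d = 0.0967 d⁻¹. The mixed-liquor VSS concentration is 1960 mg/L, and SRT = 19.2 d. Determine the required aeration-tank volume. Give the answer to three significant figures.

V ≈ 622 m³

From the SRT design equation V = Y Q (S₀−S) θ_c / [X (1 + k_d θ_c)] = 0.421 × 303 × (1440 − 18.4) × 19.2 / [1960 × (1 + 0.0967 × 19.2)] = 3.48×10^6 / 5599 = 621.9 m³.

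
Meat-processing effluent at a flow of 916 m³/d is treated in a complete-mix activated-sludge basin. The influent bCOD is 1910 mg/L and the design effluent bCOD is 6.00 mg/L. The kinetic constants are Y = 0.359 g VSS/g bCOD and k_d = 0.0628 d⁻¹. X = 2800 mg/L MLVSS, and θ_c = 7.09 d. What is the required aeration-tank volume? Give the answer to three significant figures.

V ≈ 1100 m³

Steady-state biomass mass balance: V·X·(1 + k_d·θ_c) = Y·Q·(S₀ − S)·θ_c, so V = 0.359 × 916 × (1910 − 6.00) × 7.09 / [2800 × (1 + 0.0628 × 7.09)] = 4.44×10^6 / 4047 = 1097 m³.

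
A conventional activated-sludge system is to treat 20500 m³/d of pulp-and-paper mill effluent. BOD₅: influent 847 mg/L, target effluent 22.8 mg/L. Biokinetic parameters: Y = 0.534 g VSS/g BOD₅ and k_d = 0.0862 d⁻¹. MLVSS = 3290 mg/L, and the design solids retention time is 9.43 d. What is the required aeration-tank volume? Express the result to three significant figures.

From the SRT design equation V = Y Q (S₀−S) θ_c / [X (1 + k_d θ_c)] = 0.534 × 20500 × (847 − 22.8) × 9.43 / [3290 × (1 + 0.0862 × 9.43)] = 8.51×10^7 / 5964 = 14265 m³.

V ≈ 14300 m³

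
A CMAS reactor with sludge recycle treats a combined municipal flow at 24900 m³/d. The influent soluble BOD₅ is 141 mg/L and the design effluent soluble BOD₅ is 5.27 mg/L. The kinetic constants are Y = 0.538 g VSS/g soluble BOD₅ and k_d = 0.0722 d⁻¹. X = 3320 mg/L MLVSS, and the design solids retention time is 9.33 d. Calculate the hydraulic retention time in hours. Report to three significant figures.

τ ≈ 2.94 h

Rearranging the biomass balance for a CMAS with decay, V = Y·Q·ΔS·θ_c / [X·(1+k_d θ_c)] = 0.538 × 24900 × (141 − 5.27) × 9.33 / [3320 × (1 + 0.0722 × 9.33)] = 1.7×10^7 / 5556 = 3053 m³.
HRT = V/Q = 3053 m³ / 24900 m³·d⁻¹ = 0.1226 d × 24 = 2.943 h.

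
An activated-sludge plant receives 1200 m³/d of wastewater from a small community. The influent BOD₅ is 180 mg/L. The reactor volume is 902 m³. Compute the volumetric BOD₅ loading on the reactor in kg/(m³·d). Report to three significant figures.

L_v = Q S₀ / V = 1200 × 180 × 10⁻³ / 902.0 = 0.2395 kg/(m³·d).

L_v ≈ 0.239 kg BOD₅/(m³·d)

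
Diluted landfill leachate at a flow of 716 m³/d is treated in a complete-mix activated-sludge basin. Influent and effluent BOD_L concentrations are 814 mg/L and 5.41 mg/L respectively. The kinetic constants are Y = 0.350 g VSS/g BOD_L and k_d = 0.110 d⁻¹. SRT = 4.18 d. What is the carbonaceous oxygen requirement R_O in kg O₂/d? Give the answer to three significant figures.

R_O ≈ 382 kg O₂/d

Observed yield with endogenous decay: Y_obs = Y / (1 + k_d·θ_c) = 0.350 / (1 + 0.110 × 4.18) = 0.350 / 1.460 = 0.2398 g VSS/g BOD_L.
Substrate removed = Q·(S₀ − S) = 716 m³/d × (814 − 5.41) g/m³ = 5.79×10^5 g/d = 579.0 kg/d.
Net sludge production P_X = 0.2398 × 579.0 = 138.8 kg VSS/d.
R_O = Q·ΔS − 1.42 P_X = 579.0 − 197.1 = 381.8 kg O₂/d.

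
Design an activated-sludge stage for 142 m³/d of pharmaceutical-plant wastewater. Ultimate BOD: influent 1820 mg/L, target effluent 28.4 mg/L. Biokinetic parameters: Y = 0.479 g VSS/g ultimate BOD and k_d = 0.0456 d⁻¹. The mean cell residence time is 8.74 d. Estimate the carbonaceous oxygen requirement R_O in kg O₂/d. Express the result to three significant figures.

Y_obs = Y / (1 + k_d θ_c) = 0.479 / (1 + 0.0456 × 8.74) = 0.479 / 1.399 = 0.3425.
Q·(S₀ − S) = 142 × (1820 − 28.4) × 10⁻³ = 254.4 kg/d removed.
P_X = Y_obs·Q·(S₀ − S) = 0.3425 × 254.4 = 87.13 kg VSS/d.
R_O = Q·ΔS − 1.42 P_X = 254.4 − 123.7 = 130.7 kg O₂/d.

R_O ≈ 131 kg O₂/d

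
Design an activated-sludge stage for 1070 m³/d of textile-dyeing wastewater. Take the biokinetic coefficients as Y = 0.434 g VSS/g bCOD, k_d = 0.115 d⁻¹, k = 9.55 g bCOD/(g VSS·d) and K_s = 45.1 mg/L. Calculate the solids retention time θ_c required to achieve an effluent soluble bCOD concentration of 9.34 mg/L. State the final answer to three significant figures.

θ_c ≈ 1.68 d

At the target effluent, Y k S/(K_s+S) = 0.434×9.55×9.34/54.44 = 0.7111 d⁻¹.
1/θ_c = 0.7111 − 0.115 = 0.5961 d⁻¹, so θ_c = 1.678 d.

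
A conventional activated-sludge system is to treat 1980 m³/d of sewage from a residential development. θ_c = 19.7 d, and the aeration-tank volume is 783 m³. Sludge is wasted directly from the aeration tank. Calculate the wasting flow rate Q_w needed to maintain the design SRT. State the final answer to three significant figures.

Wasting from the aeration tank: Q_w = V / θ_c = 783.0 / 19.7 = 39.75 m³/d.

Q_w ≈ 39.7 m³/d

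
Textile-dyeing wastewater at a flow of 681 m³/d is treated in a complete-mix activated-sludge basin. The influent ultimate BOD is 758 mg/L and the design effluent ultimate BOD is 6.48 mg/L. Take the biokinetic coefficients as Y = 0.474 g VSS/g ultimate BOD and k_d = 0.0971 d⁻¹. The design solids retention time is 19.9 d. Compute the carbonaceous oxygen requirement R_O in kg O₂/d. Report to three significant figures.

R_O ≈ 394 kg O₂/d

Y_obs = Y / (1 + k_d θ_c) = 0.474 / (1 + 0.0971 × 19.9) = 0.474 / 2.932 = 0.1616.
Q·(S₀ − S) = 681 × (758 − 6.48) × 10⁻³ = 511.8 kg/d removed.
Net sludge production P_X = 0.1616 × 511.8 = 82.73 kg VSS/d.
R_O = Q·ΔS − 1.42 P_X = 511.8 − 117.5 = 394.3 kg O₂/d.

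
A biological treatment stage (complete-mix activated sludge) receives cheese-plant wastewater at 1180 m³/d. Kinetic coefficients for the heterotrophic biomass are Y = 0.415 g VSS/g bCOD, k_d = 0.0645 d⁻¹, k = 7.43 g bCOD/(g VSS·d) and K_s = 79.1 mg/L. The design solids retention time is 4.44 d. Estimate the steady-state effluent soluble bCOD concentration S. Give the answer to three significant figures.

From the Monod/SRT balance for a CMAS, S = K_s·(1+k_d θ_c)/[θ_c·(Y k − k_d) − 1] = 79.1 × (1 + 0.0645 × 4.44) / [4.44 × (0.415 × 7.43 − 0.0645) − 1] = 101.8 / 12.40 = 8.203 mg/L.

S ≈ 8.20 mg/L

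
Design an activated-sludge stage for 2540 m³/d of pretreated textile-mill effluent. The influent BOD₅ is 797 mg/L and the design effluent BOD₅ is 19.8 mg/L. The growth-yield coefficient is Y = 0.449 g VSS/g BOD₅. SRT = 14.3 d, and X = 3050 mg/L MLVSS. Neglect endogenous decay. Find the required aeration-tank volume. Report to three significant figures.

V ≈ 4160 m³

Biomass mass balance (decay neglected): V·X = Y·Q·(S₀ − S)·θ_c, so V = 0.449 × 2540 × (797 − 19.8) × 14.3 / 3050 = 4156 m³.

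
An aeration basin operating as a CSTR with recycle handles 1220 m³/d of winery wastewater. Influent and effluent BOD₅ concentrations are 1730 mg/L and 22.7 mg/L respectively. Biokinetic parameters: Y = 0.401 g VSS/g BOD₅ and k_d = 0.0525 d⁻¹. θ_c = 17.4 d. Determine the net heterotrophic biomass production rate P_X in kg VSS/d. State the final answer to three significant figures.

P_X ≈ 437 kg VSS/d

Observed yield with endogenous decay: Y_obs = Y / (1 + k_d·θ_c) = 0.401 / (1 + 0.0525 × 17.4) = 0.401 / 1.913 = 0.2096 g VSS/g BOD₅.
ΔS = 1730 − 22.7 = 1707 mg/L, so the substrate removal rate is 1220 × 1707/1000 = 2083 kg BOD₅/d.
P_X = Y_obs · Q(S₀ − S) = 0.2096 × 2083 = 436.5 kg VSS/d.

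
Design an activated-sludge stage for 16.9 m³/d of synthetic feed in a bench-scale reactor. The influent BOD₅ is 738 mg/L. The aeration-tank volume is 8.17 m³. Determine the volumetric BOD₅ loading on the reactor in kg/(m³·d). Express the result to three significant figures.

L_v ≈ 1.53 kg BOD₅/(m³·d)

Volumetric loading L_v = Q·S₀ / V = 16.9 × 738 g/m³ / 8.170 m³ = 1527 g/(m³·d) = 1.527 kg BOD₅/(m³·d).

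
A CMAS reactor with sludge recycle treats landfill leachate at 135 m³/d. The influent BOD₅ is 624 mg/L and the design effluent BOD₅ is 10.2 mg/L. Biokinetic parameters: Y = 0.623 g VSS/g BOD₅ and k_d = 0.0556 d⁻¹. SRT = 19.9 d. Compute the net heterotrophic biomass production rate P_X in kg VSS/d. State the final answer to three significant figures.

P_X ≈ 24.5 kg VSS/d

Observed yield with endogenous decay: Y_obs = Y / (1 + k_d·θ_c) = 0.623 / (1 + 0.0556 × 19.9) = 0.623 / 2.106 = 0.2958 g VSS/g BOD₅.
ΔS = 624 − 10.2 = 613.8 mg/L, so the substrate removal rate is 135 × 613.8/1000 = 82.86 kg BOD₅/d.
Net biomass production P_X = Y_obs × Q·(S₀ − S) = 0.2958 × 82.86 = 24.51 kg VSS/d.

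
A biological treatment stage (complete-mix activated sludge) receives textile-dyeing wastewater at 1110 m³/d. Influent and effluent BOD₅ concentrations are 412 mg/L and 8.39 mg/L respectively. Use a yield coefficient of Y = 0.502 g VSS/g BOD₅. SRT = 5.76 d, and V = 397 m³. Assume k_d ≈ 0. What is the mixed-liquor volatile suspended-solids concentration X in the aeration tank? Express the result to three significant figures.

X ≈ 3260 mg/L

From V·X = Y·Q·(S₀ − S)·θ_c (decay neglected): X = 0.502 × 1110 × (412 − 8.39) × 5.76 / 397 = 3263 mg/L.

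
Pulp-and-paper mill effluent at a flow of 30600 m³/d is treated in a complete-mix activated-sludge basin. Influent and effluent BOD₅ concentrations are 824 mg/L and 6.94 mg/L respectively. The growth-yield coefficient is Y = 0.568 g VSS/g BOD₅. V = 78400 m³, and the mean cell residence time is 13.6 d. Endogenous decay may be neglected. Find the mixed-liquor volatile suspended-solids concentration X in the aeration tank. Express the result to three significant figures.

X ≈ 2460 mg/L

From V·X = Y·Q·(S₀ − S)·θ_c (decay neglected): X = 0.568 × 30600 × (824 − 6.94) × 13.6 / 78400 = 2463 mg/L.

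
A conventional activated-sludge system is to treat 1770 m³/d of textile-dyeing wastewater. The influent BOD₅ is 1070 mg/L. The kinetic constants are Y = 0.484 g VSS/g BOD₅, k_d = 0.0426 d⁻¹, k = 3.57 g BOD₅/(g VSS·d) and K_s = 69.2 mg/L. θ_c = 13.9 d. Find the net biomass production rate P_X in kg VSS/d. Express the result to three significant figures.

P_X ≈ 573 kg VSS/d

Effluent substrate depends only on kinetics and SRT: S = K_s(1 + k_d θ_c) / [θ_c(Yk − k_d) − 1] = 69.2 × (1 + 0.0426 × 13.9) / [13.9 × (0.484 × 3.57 − 0.0426) − 1] = 110.2 / 22.43 = 4.913 mg/L.
Observed yield with endogenous decay: Y_obs = Y / (1 + k_d·θ_c) = 0.484 / (1 + 0.0426 × 13.9) = 0.484 / 1.592 = 0.3040 g VSS/g BOD₅.
ΔS = 1070 − 4.91 = 1065 mg/L, so the substrate removal rate is 1770 × 1065/1000 = 1885 kg BOD₅/d.
Biomass produced: P_X = Y_obs·Q·ΔS = 0.3040 × 1885 ≈ 573.1 kg VSS/d.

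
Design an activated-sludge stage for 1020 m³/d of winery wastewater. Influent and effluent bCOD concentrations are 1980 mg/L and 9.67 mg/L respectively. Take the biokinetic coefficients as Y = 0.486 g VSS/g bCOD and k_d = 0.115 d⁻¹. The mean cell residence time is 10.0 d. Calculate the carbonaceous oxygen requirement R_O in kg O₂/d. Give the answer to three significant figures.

R_O ≈ 1360 kg O₂/d

Correct the yield for decay: Y_obs = Y/(1 + k_d θ_c) = 0.486 / (1 + 0.115 × 10.0) = 0.486 / 2.150 = 0.2260.
ΔS = 1980 − 9.67 = 1970 mg/L, so the substrate removal rate is 1020 × 1970/1000 = 2010 kg bCOD/d.
P_X = Y_obs·Q·(S₀ − S) = 0.2260 × 2010 = 454.3 kg VSS/d.
R_O = Q·ΔS − 1.42 P_X = 2010 − 645.1 = 1365 kg O₂/d.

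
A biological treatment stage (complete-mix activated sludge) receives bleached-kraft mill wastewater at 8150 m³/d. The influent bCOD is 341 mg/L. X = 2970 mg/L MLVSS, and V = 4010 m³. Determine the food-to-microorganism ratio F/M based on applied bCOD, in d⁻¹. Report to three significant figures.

F/M ≈ 0.233 d⁻¹

F/M = Q·S₀ / (V·X) = 8150 × 341 / (4010 × 2970) = 0.2334 g bCOD·(g VSS·d)⁻¹.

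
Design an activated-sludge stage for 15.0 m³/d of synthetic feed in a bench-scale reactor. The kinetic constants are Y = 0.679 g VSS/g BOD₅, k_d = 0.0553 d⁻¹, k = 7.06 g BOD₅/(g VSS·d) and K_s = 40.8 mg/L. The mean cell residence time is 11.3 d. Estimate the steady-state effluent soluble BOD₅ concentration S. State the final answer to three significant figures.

S ≈ 1.26 mg/L

Effluent substrate depends only on kinetics and SRT: S = K_s(1 + k_d θ_c) / [θ_c(Yk − k_d) − 1] = 40.8 × (1 + 0.0553 × 11.3) / [11.3 × (0.679 × 7.06 − 0.0553) − 1] = 66.30 / 52.54 = 1.262 mg/L.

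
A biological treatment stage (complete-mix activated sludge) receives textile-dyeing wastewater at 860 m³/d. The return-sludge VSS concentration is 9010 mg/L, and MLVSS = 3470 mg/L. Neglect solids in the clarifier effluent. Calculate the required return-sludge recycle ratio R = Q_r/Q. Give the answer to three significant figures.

R ≈ 0.626

R = Q_r/Q = X/(X_r − X) = 3470 / (9010 − 3470) = 0.6264.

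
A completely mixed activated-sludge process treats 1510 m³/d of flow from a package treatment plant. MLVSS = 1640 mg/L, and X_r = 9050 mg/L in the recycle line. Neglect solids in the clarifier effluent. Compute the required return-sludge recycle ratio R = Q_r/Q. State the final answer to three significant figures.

R ≈ 0.221

Solids balance on the clarifier gives (1+R)X = R·X_r, so R = X/(X_r − X) = 1640 / (9050 − 1640) = 0.2213.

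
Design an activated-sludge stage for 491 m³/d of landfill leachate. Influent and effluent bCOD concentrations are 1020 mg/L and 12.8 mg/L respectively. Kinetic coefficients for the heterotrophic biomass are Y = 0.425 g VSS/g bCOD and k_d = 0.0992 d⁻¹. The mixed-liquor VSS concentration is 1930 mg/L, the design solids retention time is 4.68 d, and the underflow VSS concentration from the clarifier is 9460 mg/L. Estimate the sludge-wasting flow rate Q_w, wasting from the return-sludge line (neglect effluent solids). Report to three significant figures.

Q_w ≈ 15.2 m³/d

From the SRT design equation V = Y Q (S₀−S) θ_c / [X (1 + k_d θ_c)] = 0.425 × 491 × (1020 − 12.8) × 4.68 / [1930 × (1 + 0.0992 × 4.68)] = 9.84×10^5 / 2826 = 348.1 m³.
Wasting from the return line (neglecting effluent solids): Q_w = V·X / (θ_c·X_r) = 348.1 × 1930 / (4.68 × 9460) = 15.17 m³/d.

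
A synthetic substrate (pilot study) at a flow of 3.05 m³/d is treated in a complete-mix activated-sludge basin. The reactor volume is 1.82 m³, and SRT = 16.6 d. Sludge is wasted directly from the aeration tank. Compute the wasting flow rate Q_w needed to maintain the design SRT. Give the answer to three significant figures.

Q_w ≈ 0.110 m³/d

For wasting at MLVSS concentration, Q_w = V/θ_c = 1.820/16.6 = 0.1096 m³/d.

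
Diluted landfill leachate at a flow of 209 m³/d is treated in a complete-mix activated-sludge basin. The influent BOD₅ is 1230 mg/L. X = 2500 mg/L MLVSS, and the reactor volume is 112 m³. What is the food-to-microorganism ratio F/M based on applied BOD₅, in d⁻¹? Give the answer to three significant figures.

F/M = applied load / biomass = Q·S₀/(V·X) = 209 × 1230 / (112.0 × 2500) = 0.9181 d⁻¹.

F/M ≈ 0.918 d⁻¹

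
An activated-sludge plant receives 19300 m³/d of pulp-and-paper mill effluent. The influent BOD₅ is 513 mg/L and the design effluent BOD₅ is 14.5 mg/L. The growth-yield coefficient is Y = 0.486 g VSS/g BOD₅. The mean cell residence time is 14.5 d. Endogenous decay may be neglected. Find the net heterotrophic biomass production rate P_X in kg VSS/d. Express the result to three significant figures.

No decay correction is needed, so Y_obs = Y = 0.486.
ΔS = 513 − 14.5 = 498.5 mg/L, so the substrate removal rate is 19300 × 498.5/1000 = 9621 kg BOD₅/d.
P_X = Y_obs · Q(S₀ − S) = 0.4860 × 9621 = 4676 kg VSS/d.

P_X ≈ 4680 kg VSS/d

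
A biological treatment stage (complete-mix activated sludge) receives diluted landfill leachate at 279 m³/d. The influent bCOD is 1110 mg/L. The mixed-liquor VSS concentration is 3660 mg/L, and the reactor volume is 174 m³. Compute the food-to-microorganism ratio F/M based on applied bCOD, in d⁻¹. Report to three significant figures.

F/M ≈ 0.486 d⁻¹

F/M = Q·S₀ / (V·X) = 279 × 1110 / (174.0 × 3660) = 0.4863 g bCOD·(g VSS·d)⁻¹.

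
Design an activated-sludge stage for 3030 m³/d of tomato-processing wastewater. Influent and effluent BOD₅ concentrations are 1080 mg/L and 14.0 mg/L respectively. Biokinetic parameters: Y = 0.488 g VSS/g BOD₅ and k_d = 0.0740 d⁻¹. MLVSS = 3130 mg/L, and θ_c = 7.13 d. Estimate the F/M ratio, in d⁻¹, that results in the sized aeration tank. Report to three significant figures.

F/M ≈ 0.445 d⁻¹

From the SRT design equation V = Y Q (S₀−S) θ_c / [X (1 + k_d θ_c)] = 0.488 × 3030 × (1080 − 14.0) × 7.13 / [3130 × (1 + 0.0740 × 7.13)] = 1.12×10^7 / 4781 = 2350 m³.
Food-to-microorganism ratio F/M = Q S₀ / (V X) = 3030 × 1080 / (2350 × 3130) = 0.4448 d⁻¹.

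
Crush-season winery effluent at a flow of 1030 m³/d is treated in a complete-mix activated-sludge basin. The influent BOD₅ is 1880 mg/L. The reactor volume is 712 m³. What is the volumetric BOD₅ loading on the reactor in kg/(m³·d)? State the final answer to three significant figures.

L_v ≈ 2.72 kg BOD₅/(m³·d)

Volumetric loading L_v = Q·S₀ / V = 1030 × 1880 g/m³ / 712.0 m³ = 2720 g/(m³·d) = 2.720 kg BOD₅/(m³·d).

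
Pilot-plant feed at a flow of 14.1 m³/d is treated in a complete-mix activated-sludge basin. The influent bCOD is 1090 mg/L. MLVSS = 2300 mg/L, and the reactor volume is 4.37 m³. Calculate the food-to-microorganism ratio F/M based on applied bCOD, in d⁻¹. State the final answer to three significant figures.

F/M = Q·S₀ / (V·X) = 14.1 × 1090 / (4.370 × 2300) = 1.529 g bCOD·(g VSS·d)⁻¹.

F/M ≈ 1.53 d⁻¹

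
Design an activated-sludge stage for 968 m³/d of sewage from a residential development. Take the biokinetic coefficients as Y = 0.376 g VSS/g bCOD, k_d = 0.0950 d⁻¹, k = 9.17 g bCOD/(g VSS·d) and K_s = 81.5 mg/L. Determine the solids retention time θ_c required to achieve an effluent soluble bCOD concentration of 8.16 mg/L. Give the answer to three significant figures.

θ_c ≈ 4.57 d

Specific growth rate at S = 8.16 mg/L: μ = YkS/(K_s+S) = 0.376·9.17·8.16/(81.5+8.16) = 0.3138 d⁻¹.
1/θ_c = 0.3138 − 0.0950 = 0.2188 d⁻¹, so θ_c = 4.570 d.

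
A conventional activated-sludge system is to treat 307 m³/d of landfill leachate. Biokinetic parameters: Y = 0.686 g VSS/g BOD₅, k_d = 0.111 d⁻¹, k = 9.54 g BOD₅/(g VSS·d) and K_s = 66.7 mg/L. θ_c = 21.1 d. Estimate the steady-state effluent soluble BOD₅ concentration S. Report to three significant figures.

From the Monod/SRT balance for a CMAS, S = K_s·(1+k_d θ_c)/[θ_c·(Y k − k_d) − 1] = 66.7 × (1 + 0.111 × 21.1) / [21.1 × (0.686 × 9.54 − 0.111) − 1] = 222.9 / 134.7 = 1.654 mg/L.

S ≈ 1.65 mg/L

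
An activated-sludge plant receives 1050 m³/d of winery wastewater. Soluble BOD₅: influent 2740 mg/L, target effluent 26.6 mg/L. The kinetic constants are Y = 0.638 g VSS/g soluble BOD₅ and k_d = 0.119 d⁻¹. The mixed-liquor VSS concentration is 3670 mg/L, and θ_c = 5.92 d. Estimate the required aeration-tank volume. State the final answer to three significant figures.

V ≈ 1720 m³

Steady-state biomass mass balance: V·X·(1 + k_d·θ_c) = Y·Q·(S₀ − S)·θ_c, so V = 0.638 × 1050 × (2740 − 26.6) × 5.92 / [3670 × (1 + 0.119 × 5.92)] = 1.08×10^7 / 6255 = 1720 m³.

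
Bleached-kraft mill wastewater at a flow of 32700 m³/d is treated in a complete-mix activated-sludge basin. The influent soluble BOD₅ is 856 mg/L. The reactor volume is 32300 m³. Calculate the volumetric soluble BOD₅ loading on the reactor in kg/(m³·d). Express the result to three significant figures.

Volumetric loading L_v = Q·S₀ / V = 32700 × 856 g/m³ / 32300 m³ = 866.6 g/(m³·d) = 0.8666 kg soluble BOD₅/(m³·d).

L_v ≈ 0.867 kg soluble BOD₅/(m³·d)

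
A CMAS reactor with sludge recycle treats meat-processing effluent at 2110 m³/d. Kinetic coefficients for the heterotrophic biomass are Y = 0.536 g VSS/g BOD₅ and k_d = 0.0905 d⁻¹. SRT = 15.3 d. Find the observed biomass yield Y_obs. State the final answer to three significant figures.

Y_obs ≈ 0.225 g VSS/g BOD₅

The observed yield is Y_obs = Y/(1 + k_d·θ_c) = 0.536 / (1 + 0.0905 × 15.3) = 0.536 / 2.385 = 0.2248 g VSS per g BOD₅ removed.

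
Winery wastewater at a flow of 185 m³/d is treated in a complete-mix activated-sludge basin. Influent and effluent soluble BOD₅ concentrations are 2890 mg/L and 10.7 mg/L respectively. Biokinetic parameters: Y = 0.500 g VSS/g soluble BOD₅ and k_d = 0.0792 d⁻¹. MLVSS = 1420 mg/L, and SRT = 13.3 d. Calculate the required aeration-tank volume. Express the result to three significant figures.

From the SRT design equation V = Y Q (S₀−S) θ_c / [X (1 + k_d θ_c)] = 0.500 × 185 × (2890 − 10.7) × 13.3 / [1420 × (1 + 0.0792 × 13.3)] = 3.54×10^6 / 2916 = 1215 m³.

V ≈ 1210 m³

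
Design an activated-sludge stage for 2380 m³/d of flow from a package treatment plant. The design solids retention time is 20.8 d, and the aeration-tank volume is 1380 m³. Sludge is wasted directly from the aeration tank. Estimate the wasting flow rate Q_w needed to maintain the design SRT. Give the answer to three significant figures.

With mixed-liquor wasting, θ_c = V/Q_w, so Q_w = V/θ_c = 1380/20.8 = 66.35 m³/d.

Q_w ≈ 66.3 m³/d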